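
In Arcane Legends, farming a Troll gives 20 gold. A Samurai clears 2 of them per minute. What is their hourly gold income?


Gold per minute = 20 * 2 = 40
Gold per hour = 40 * 60 = 2400

2400 gold/hour


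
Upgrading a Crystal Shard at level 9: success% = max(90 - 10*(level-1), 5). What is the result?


raw_rate = 90 - 10 * (9 - 1)
= 90 - 10 * 8
= 90 - 80
= 10
Apply floor: max(10, 5) = 10%

10%


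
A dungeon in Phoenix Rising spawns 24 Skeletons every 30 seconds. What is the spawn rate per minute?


Spawns per minute = count * (60 / interval)
= 24 * (60 / 30)
= 24 * 2.0
= 48.0

48.0 per minute


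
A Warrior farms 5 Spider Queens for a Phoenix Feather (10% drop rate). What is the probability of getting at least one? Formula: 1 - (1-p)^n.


P(at least one) = 1 - P(none) = 1 - (1-p)^n
p = 10/100 = 0.1
1 - p = 0.9
(1 - p)^5 = 0.9^5 = 0.590490
P(at least one) = 1 - 0.590490 = 0.4095

0.4095


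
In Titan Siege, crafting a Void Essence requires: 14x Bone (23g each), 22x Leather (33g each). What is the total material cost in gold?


Cost breakdown:
  Bone: 14 * 23 = 322
  Leather: 22 * 33 = 726
Total = 322 + 726 = 1048

1048 gold


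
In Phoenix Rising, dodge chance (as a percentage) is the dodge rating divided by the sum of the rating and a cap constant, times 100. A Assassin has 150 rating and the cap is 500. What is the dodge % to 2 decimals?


dodge% = 150 / (150 + 500) * 100
= 150 / 650 * 100
= 0.230769 * 100
= 23.08%

23.08%


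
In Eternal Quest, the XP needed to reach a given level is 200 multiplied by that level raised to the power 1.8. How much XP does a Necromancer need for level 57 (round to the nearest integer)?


XP = 200 * level^1.8
Substitute level = 57:
XP = 200 * 57^1.8
= 200 * 1447.3539
= 289471

289471 XP


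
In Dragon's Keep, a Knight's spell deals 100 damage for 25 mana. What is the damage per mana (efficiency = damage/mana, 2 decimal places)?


Efficiency = damage / mana
= 100 / 25
= 4.00

4.00 dmg/mana


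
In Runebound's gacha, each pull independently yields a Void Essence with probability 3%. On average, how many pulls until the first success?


Expected pulls for a geometric distribution = 1/p = 100 / rate%
= 100 / 3
= 33.33

33.33 pulls


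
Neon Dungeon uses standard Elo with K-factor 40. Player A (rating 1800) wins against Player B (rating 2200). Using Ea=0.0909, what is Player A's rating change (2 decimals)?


Elo update: delta = K * (S - Ea), where S = 1 (wins)
S - Ea = 1 - 0.0909 = 0.9091
Rating change = 40 * 0.9091
= 36.36

36.36 rating points


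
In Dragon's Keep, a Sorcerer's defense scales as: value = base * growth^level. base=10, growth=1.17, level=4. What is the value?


value = base * growth^level
= 10 * 1.17^4
= 10 * 1.873887
= 18.74

18.74 defense


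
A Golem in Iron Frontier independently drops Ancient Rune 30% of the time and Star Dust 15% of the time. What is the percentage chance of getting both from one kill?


For independent events, P(both) = P(A) * P(B)
= 30% * 15%
= 450 / 100 %
= 4.5%

4.5%


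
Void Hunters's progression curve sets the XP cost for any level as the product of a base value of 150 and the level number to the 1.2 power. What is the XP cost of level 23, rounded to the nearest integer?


XP = 150 * level^1.2
Substitute level = 23:
XP = 150 * 23^1.2
= 150 * 43.0599
= 6459

6459 XP


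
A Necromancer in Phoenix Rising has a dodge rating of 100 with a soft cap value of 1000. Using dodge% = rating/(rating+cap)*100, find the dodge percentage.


dodge% = 100 / (100 + 1000) * 100
= 100 / 1100 * 100
= 0.090909 * 100
= 9.09%

9.09%


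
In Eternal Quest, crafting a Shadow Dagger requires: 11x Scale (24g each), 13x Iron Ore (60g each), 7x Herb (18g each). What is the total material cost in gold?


Cost breakdown:
  Scale: 11 * 24 = 264
  Iron Ore: 13 * 60 = 780
  Herb: 7 * 18 = 126
Total = 264 + 780 + 126 = 1170

1170 gold


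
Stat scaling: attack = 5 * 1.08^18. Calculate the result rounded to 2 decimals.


value = base * growth^level
= 5 * 1.08^18
= 5 * 3.996019
= 19.98

19.98 attack


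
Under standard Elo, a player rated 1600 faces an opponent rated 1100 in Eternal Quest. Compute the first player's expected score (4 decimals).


Elo expected score: Ea = 1/(1 + 10^((Rb-Ra)/400))
Rb - Ra = 1100 - 1600 = -500
(Rb-Ra)/400 = -500/400 = -1.25
10^-1.25 = 0.056234
Ea = 1/(1 + 0.056234) = 1/1.056234 = 0.9468

0.9468


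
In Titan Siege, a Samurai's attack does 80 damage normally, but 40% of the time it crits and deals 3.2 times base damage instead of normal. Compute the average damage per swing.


E[dmg] = base * (1 + crit_chance * (crit_mult - 1))
cc as decimal = 40/100 = 0.4
cm - 1 = 3.2 - 1 = 2.2
Bonus factor = 0.4 * 2.2 = 0.88
Total multiplier = 1 + 0.88 = 1.88
Expected damage = 80 * 1.88 = 150.40

150.40 damage


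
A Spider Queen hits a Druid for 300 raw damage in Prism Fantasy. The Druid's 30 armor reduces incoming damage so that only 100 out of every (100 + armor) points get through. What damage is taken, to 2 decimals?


actual = 300 * 100 / (100 + 30)
= 300 * 100 / 130
= 30000 / 130
= 230.77

230.77 damage


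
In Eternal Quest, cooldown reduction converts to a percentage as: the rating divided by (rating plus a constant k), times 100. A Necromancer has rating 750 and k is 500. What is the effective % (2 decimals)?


effective% = rating / (rating + k) * 100
= 750 / (750 + 500) * 100
= 750 / 1250 * 100
= 0.6 * 100
= 60.00%

60.00%


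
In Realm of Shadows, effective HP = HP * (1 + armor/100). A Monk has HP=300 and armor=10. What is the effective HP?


EHP = 300 * (1 + 10/100)
= 300 * (1 + 0.1)
= 300 * 1.1
= 330.0

330.0 EHP


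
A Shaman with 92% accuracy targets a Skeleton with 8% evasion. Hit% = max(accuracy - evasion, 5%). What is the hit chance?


accuracy - evasion = 92 - 8 = 84
Apply floor: max(84, 5) = 84
Hit chance = 84%

84%


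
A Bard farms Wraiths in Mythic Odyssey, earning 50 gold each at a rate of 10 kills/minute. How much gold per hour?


Gold per minute = 50 * 10 = 500
Gold per hour = 500 * 60 = 30000

30000 gold/hour


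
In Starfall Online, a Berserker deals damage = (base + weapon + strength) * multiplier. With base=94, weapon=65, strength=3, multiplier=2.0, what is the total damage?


Sum base + weapon + str = 94 + 65 + 3 = 162
Multiply by 2.0:
162 * 2.0 = 324.0

324.0 damage


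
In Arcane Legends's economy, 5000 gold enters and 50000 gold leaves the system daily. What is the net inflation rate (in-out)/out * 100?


Net gold = 5000 - 50000 = -45000
Inflation rate = net / sunk * 100 = -45000 / 50000 * 100
= -0.9 * 100
= -90.00%

-90.00%


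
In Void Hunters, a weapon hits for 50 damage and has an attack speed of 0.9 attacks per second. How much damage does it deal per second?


DPS = damage * attack_speed
= 50 * 0.9
= 45.0

45.0 DPS


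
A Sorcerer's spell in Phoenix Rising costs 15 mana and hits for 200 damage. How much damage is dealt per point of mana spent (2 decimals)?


Efficiency = damage / mana
= 200 / 15
= 13.33

13.33 dmg/mana


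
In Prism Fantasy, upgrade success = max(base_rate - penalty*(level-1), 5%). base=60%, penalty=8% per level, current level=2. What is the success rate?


raw_rate = 60 - 8 * (2 - 1)
= 60 - 8 * 1
= 60 - 8
= 52
Apply floor: max(52, 5) = 52%

52%


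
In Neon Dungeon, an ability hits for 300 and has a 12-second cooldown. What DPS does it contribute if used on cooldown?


DPS = damage / cooldown
= 300 / 12
= 25.00

25.00 DPS


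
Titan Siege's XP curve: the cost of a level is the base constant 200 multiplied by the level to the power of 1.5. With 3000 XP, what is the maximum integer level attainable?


XP = 200 * level^1.5, so level = (XP / 200)^(1/1.5)
= (3000 / 200)^(1/1.5)
= 15.0^0.6667
= 6.0822
Floor: level = 6

level 6


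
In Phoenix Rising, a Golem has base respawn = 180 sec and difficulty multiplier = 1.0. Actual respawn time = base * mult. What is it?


Respawn time = base * multiplier
= 180 * 1.0
= 180.0 seconds

180.0 seconds


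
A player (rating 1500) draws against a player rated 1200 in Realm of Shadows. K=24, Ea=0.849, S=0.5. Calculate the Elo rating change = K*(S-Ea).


Elo update: delta = K * (S - Ea), where S = 0.5 (draws)
S - Ea = 0.5 - 0.849 = -0.349
Rating change = 24 * -0.349
= -8.38

-8.38 rating points


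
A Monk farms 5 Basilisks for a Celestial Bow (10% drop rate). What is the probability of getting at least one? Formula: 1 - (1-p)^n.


P(at least one) = 1 - P(none) = 1 - (1-p)^n
p = 10/100 = 0.1
1 - p = 0.9
(1 - p)^5 = 0.9^5 = 0.590490
P(at least one) = 1 - 0.590490 = 0.4095

0.4095


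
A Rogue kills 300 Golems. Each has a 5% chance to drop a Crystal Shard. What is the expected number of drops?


Expected drops = kills * (drop_rate / 100)
= 300 * (5 / 100)
= 300 * 0.05
= 15.0

15.0 drops


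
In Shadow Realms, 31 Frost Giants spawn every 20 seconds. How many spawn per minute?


Spawns per minute = count * (60 / interval)
= 31 * (60 / 20)
= 31 * 3.0
= 93.0

93.0 per minute


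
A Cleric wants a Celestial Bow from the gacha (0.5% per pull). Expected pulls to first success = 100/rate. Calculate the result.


Expected pulls for a geometric distribution = 1/p = 100 / rate%
= 100 / 0.5
= 200.0

200.0 pulls


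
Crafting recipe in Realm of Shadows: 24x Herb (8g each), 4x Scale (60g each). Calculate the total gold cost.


Cost breakdown:
  Herb: 24 * 8 = 192
  Scale: 4 * 60 = 240
Total = 192 + 240 = 432

432 gold


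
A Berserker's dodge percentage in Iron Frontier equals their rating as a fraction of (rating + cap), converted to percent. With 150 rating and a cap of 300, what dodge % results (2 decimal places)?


dodge% = 150 / (150 + 300) * 100
= 150 / 450 * 100
= 0.333333 * 100
= 33.33%

33.33%


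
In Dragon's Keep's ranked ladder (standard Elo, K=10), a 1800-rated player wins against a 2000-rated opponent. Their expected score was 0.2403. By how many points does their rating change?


Elo update: delta = K * (S - Ea), where S = 1 (wins)
S - Ea = 1 - 0.2403 = 0.7597
Rating change = 10 * 0.7597
= 7.60

7.60 rating points


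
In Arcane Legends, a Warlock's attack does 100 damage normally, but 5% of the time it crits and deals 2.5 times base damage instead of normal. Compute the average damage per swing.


E[dmg] = base * (1 + crit_chance * (crit_mult - 1))
cc as decimal = 5/100 = 0.05
cm - 1 = 2.5 - 1 = 1.5
Bonus factor = 0.05 * 1.5 = 0.075
Total multiplier = 1 + 0.075 = 1.075
Expected damage = 100 * 1.075 = 107.50

107.50 damage


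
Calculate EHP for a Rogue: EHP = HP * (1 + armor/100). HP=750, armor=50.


EHP = 750 * (1 + 50/100)
= 750 * (1 + 0.5)
= 750 * 1.5
= 1125.0

1125.0 EHP


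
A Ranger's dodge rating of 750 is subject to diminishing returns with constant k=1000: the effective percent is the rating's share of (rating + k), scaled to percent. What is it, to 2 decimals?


effective% = rating / (rating + k) * 100
= 750 / (750 + 1000) * 100
= 750 / 1750 * 100
= 0.428571 * 100
= 42.86%

42.86%


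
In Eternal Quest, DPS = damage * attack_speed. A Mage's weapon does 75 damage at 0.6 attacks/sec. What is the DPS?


DPS = damage * attack_speed
= 75 * 0.6
= 45.0

45.0 DPS


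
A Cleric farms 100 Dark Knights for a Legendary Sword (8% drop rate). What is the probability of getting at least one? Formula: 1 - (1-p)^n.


P(at least one) = 1 - P(none) = 1 - (1-p)^n
p = 8/100 = 0.08
1 - p = 0.92
(1 - p)^100 = 0.92^100 = 0.000239
P(at least one) = 1 - 0.000239 = 0.9998

0.9998


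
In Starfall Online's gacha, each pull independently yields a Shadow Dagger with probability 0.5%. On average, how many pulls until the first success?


Expected pulls for a geometric distribution = 1/p = 100 / rate%
= 100 / 0.5
= 200.0

200.0 pulls


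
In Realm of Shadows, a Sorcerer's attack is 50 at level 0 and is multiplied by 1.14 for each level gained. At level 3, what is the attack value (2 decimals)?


value = base * growth^level
= 50 * 1.14^3
= 50 * 1.481544
= 74.08

74.08 attack


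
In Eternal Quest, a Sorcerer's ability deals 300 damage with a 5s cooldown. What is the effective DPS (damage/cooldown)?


DPS = damage / cooldown
= 300 / 5
= 60.00

60.00 DPS


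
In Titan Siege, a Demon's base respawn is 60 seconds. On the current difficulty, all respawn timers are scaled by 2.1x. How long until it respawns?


Respawn time = base * multiplier
= 60 * 2.1
= 126.0 seconds

126.0 seconds


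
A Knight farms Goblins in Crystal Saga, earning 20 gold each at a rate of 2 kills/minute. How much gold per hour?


Gold per minute = 20 * 2 = 40
Gold per hour = 40 * 60 = 2400

2400 gold/hour


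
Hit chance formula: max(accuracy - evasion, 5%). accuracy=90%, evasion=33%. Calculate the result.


accuracy - evasion = 90 - 33 = 57
Apply floor: max(57, 5) = 57
Hit chance = 57%

57%


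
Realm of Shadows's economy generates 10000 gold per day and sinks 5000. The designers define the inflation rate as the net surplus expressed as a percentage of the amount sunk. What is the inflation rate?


Net gold = 10000 - 5000 = 5000
Inflation rate = net / sunk * 100 = 5000 / 5000 * 100
= 1.0 * 100
= 100.00%

100.00%


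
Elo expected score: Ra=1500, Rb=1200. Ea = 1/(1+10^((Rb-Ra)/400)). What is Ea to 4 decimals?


Elo expected score: Ea = 1/(1 + 10^((Rb-Ra)/400))
Rb - Ra = 1200 - 1500 = -300
(Rb-Ra)/400 = -300/400 = -0.75
10^-0.75 = 0.177828
Ea = 1/(1 + 0.177828) = 1/1.177828 = 0.8490

0.8490


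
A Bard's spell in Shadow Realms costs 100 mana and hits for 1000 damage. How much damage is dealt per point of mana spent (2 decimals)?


Efficiency = damage / mana
= 1000 / 100
= 10.00

10.00 dmg/mana


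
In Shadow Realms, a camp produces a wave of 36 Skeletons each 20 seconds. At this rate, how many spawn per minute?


Spawns per minute = count * (60 / interval)
= 36 * (60 / 20)
= 36 * 3.0
= 108.0

108.0 per minute


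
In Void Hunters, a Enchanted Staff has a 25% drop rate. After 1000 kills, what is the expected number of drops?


Expected drops = kills * (drop_rate / 100)
= 1000 * (25 / 100)
= 1000 * 0.25
= 250.0

250.0 drops


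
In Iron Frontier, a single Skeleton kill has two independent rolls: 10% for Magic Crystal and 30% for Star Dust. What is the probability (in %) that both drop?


For independent events, P(both) = P(A) * P(B)
= 10% * 30%
= 300 / 100 %
= 3.0%

3.0%


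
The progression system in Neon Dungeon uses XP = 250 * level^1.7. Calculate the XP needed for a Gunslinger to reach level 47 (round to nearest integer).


XP = 250 * level^1.7
Substitute level = 47:
XP = 250 * 47^1.7
= 250 * 695.9313
= 173983

173983 XP


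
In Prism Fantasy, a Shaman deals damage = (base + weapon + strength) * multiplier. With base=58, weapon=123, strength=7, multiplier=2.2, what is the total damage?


Sum base + weapon + str = 58 + 123 + 7 = 188
Multiply by 2.2:
188 * 2.2 = 413.6

413.6 damage


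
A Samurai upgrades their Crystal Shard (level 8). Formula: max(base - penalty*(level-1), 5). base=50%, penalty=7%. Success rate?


raw_rate = 50 - 7 * (8 - 1)
= 50 - 7 * 7
= 50 - 49
= 1
Apply floor: max(1, 5) = 5%

5%


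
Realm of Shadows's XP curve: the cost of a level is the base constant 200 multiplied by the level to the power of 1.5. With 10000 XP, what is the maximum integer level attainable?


XP = 200 * level^1.5, so level = (XP / 200)^(1/1.5)
= (10000 / 200)^(1/1.5)
= 50.0^0.6667
= 13.5721
Floor: level = 13

level 13


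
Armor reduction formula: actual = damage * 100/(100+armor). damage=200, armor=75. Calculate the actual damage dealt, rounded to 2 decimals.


actual = 200 * 100 / (100 + 75)
= 200 * 100 / 175
= 20000 / 175
= 114.29

114.29 damage


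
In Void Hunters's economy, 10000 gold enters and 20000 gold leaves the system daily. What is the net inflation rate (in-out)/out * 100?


Net gold = 10000 - 20000 = -10000
Inflation rate = net / sunk * 100 = -10000 / 20000 * 100
= -0.5 * 100
= -50.00%

-50.00%


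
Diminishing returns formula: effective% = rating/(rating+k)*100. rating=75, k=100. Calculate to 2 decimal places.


effective% = rating / (rating + k) * 100
= 75 / (75 + 100) * 100
= 75 / 175 * 100
= 0.428571 * 100
= 42.86%

42.86%


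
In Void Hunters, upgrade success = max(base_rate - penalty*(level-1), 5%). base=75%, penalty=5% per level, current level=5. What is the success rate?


raw_rate = 75 - 5 * (5 - 1)
= 75 - 5 * 4
= 75 - 20
= 55
Apply floor: max(55, 5) = 55%

55%


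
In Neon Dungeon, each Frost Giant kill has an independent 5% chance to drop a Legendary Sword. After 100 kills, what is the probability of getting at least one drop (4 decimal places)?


P(at least one) = 1 - P(none) = 1 - (1-p)^n
p = 5/100 = 0.05
1 - p = 0.95
(1 - p)^100 = 0.95^100 = 0.005921
P(at least one) = 1 - 0.005921 = 0.9941

0.9941


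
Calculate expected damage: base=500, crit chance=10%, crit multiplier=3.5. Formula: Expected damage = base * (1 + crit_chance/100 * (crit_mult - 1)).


E[dmg] = base * (1 + crit_chance * (crit_mult - 1))
cc as decimal = 10/100 = 0.1
cm - 1 = 3.5 - 1 = 2.5
Bonus factor = 0.1 * 2.5 = 0.25
Total multiplier = 1 + 0.25 = 1.25
Expected damage = 500 * 1.25 = 625.00

625.00 damage


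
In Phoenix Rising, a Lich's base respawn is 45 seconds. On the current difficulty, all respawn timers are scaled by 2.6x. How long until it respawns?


Respawn time = base * multiplier
= 45 * 2.6
= 117.0 seconds

117.0 seconds


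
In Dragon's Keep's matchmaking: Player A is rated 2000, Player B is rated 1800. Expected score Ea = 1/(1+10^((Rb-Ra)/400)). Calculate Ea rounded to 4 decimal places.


Elo expected score: Ea = 1/(1 + 10^((Rb-Ra)/400))
Rb - Ra = 1800 - 2000 = -200
(Rb-Ra)/400 = -200/400 = -0.5
10^-0.5 = 0.316228
Ea = 1/(1 + 0.316228) = 1/1.316228 = 0.7597

0.7597


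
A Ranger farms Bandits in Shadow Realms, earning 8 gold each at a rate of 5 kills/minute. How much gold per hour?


Gold per minute = 8 * 5 = 40
Gold per hour = 40 * 60 = 2400

2400 gold/hour


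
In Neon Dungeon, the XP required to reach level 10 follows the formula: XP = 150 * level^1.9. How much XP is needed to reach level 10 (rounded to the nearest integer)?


XP = 150 * level^1.9
Substitute level = 10:
XP = 150 * 10^1.9
= 150 * 79.4328
= 11915

11915 XP


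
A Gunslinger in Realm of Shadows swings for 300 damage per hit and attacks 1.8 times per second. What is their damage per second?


DPS = damage * attack_speed
= 300 * 1.8
= 540.0

540.0 DPS


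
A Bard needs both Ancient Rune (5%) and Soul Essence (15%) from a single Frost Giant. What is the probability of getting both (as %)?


For independent events, P(both) = P(A) * P(B)
= 5% * 15%
= 75 / 100 %
= 0.75%

0.75%


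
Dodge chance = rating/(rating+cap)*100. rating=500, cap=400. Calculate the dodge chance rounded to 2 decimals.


dodge% = 500 / (500 + 400) * 100
= 500 / 900 * 100
= 0.555556 * 100
= 55.56%

55.56%


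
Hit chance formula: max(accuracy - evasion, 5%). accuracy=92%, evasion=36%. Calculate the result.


accuracy - evasion = 92 - 36 = 56
Apply floor: max(56, 5) = 56
Hit chance = 56%

56%


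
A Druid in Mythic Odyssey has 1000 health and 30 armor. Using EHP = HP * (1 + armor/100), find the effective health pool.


EHP = 1000 * (1 + 30/100)
= 1000 * (1 + 0.3)
= 1000 * 1.3
= 1300.0

1300.0 EHP


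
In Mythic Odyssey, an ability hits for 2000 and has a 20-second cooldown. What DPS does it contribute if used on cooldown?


DPS = damage / cooldown
= 2000 / 20
= 100.00

100.00 DPS


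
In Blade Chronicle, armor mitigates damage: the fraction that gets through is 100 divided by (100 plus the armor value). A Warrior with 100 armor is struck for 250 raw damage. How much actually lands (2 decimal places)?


actual = 250 * 100 / (100 + 100)
= 250 * 100 / 200
= 25000 / 200
= 125.00

125.00 damage


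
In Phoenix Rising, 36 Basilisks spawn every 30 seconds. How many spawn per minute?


Spawns per minute = count * (60 / interval)
= 36 * (60 / 30)
= 36 * 2.0
= 72.0

72.0 per minute


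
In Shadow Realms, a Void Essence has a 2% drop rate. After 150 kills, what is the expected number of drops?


Expected drops = kills * (drop_rate / 100)
= 150 * (2 / 100)
= 150 * 0.02
= 3.0

3.0 drops


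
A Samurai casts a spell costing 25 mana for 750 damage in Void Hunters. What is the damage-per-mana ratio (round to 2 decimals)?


Efficiency = damage / mana
= 750 / 25
= 30.00

30.00 dmg/mana


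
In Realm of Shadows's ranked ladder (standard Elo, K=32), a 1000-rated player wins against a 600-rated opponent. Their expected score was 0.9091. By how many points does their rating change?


Elo update: delta = K * (S - Ea), where S = 1 (wins)
S - Ea = 1 - 0.9091 = 0.0909
Rating change = 32 * 0.0909
= 2.91

2.91 rating points


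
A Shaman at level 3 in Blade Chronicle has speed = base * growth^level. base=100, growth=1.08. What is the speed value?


value = base * growth^level
= 100 * 1.08^3
= 100 * 1.259712
= 125.97

125.97 speed


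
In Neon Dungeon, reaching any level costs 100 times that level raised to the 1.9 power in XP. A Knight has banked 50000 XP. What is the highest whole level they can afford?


XP = 100 * level^1.9, so level = (XP / 100)^(1/1.9)
= (50000 / 100)^(1/1.9)
= 500.0^0.5263
= 26.3336
Floor: level = 26

level 26


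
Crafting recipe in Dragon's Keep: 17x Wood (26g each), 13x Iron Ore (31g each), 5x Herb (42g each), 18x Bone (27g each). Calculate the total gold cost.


Cost breakdown:
  Wood: 17 * 26 = 442
  Iron Ore: 13 * 31 = 403
  Herb: 5 * 42 = 210
  Bone: 18 * 27 = 486
Total = 442 + 403 + 210 + 486 = 1541

1541 gold


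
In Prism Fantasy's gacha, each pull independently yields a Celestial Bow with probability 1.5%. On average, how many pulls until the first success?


Expected pulls for a geometric distribution = 1/p = 100 / rate%
= 100 / 1.5
= 66.67

66.67 pulls


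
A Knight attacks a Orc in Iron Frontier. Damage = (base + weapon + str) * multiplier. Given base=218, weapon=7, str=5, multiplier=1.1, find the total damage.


Sum base + weapon + str = 218 + 7 + 5 = 230
Multiply by 1.1:
230 * 1.1 = 253.0

253.0 damage


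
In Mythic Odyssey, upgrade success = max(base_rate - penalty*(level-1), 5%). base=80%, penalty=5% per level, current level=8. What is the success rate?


raw_rate = 80 - 5 * (8 - 1)
= 80 - 5 * 7
= 80 - 35
= 45
Apply floor: max(45, 5) = 45%

45%


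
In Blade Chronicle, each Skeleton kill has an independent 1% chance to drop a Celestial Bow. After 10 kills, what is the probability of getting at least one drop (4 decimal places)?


P(at least one) = 1 - P(none) = 1 - (1-p)^n
p = 1/100 = 0.01
1 - p = 0.99
(1 - p)^10 = 0.99^10 = 0.904382
P(at least one) = 1 - 0.904382 = 0.0956

0.0956


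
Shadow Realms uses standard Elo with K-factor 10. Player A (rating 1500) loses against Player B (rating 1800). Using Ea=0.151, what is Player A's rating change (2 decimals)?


Elo update: delta = K * (S - Ea), where S = 0 (loses)
S - Ea = 0 - 0.151 = -0.151
Rating change = 10 * -0.151
= -1.51

-1.51 rating points


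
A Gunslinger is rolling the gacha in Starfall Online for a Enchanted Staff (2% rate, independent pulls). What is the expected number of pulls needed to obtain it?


Expected pulls for a geometric distribution = 1/p = 100 / rate%
= 100 / 2
= 50.0

50.0 pulls


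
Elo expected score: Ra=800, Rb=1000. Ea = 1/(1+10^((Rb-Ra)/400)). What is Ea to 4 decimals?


Elo expected score: Ea = 1/(1 + 10^((Rb-Ra)/400))
Rb - Ra = 1000 - 800 = 200
(Rb-Ra)/400 = 200/400 = 0.5
10^0.5 = 3.162278
Ea = 1/(1 + 3.162278) = 1/4.162278 = 0.2403

0.2403


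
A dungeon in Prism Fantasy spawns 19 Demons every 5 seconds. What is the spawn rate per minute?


Spawns per minute = count * (60 / interval)
= 19 * (60 / 5)
= 19 * 12.0
= 228.0

228.0 per minute


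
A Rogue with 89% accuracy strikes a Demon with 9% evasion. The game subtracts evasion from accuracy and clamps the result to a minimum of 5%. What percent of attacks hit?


accuracy - evasion = 89 - 9 = 80
Apply floor: max(80, 5) = 80
Hit chance = 80%

80%


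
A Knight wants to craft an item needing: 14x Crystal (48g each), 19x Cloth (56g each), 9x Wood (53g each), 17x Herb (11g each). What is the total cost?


Cost breakdown:
  Crystal: 14 * 48 = 672
  Cloth: 19 * 56 = 1064
  Wood: 9 * 53 = 477
  Herb: 17 * 11 = 187
Total = 672 + 1064 + 477 + 187 = 2400

2400 gold


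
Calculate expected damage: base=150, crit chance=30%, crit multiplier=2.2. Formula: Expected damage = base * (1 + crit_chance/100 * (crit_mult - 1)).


E[dmg] = base * (1 + crit_chance * (crit_mult - 1))
cc as decimal = 30/100 = 0.3
cm - 1 = 2.2 - 1 = 1.2
Bonus factor = 0.3 * 1.2 = 0.36
Total multiplier = 1 + 0.36 = 1.36
Expected damage = 150 * 1.36 = 204.00

204.00 damage


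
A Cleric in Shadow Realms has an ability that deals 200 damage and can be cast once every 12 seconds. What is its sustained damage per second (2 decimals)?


DPS = damage / cooldown
= 200 / 12
= 16.67

16.67 DPS


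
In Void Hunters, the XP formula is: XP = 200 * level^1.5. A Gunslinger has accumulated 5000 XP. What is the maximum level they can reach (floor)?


XP = 200 * level^1.5, so level = (XP / 200)^(1/1.5)
= (5000 / 200)^(1/1.5)
= 25.0^0.6667
= 8.5499
Floor: level = 8

level 8


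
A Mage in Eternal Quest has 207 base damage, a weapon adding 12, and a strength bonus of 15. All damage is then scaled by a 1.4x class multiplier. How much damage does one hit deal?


Sum base + weapon + str = 207 + 12 + 15 = 234
Multiply by 1.4:
234 * 1.4 = 327.6

327.6 damage


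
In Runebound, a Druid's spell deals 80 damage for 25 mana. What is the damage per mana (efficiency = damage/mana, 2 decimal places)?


Efficiency = damage / mana
= 80 / 25
= 3.20

3.20 dmg/mana


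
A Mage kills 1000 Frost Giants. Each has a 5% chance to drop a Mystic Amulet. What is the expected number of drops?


Expected drops = kills * (drop_rate / 100)
= 1000 * (5 / 100)
= 1000 * 0.05
= 50.0

50.0 drops


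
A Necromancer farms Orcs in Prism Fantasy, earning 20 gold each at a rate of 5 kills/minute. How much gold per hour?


Gold per minute = 20 * 5 = 100
Gold per hour = 100 * 60 = 6000

6000 gold/hour


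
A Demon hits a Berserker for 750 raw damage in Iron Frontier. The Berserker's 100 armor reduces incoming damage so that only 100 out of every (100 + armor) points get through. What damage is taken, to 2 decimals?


actual = 750 * 100 / (100 + 100)
= 750 * 100 / 200
= 75000 / 200
= 375.00

375.00 damage


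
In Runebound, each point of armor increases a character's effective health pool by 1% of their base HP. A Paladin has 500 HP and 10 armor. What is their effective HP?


EHP = 500 * (1 + 10/100)
= 500 * (1 + 0.1)
= 500 * 1.1
= 550.0

550.0 EHP


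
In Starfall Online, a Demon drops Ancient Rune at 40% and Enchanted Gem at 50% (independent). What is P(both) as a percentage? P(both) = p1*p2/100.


For independent events, P(both) = P(A) * P(B)
= 40% * 50%
= 2000 / 100 %
= 20.0%

20.0%


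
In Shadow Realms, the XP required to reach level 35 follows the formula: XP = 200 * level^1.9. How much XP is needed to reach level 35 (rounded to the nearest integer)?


XP = 200 * level^1.9
Substitute level = 35:
XP = 200 * 35^1.9
= 200 * 858.4782
= 171696

171696 XP


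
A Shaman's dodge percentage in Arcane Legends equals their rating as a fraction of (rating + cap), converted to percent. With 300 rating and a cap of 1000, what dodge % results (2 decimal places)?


dodge% = 300 / (300 + 1000) * 100
= 300 / 1300 * 100
= 0.230769 * 100
= 23.08%

23.08%


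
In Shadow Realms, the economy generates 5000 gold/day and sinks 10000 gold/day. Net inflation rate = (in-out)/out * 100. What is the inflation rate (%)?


Net gold = 5000 - 10000 = -5000
Inflation rate = net / sunk * 100 = -5000 / 10000 * 100
= -0.5 * 100
= -50.00%

-50.00%


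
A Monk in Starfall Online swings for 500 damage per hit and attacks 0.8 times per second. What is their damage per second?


DPS = damage * attack_speed
= 500 * 0.8
= 400.0

400.0 DPS


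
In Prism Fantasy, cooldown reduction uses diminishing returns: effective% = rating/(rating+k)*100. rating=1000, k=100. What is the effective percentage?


effective% = rating / (rating + k) * 100
= 1000 / (1000 + 100) * 100
= 1000 / 1100 * 100
= 0.909091 * 100
= 90.91%

90.91%


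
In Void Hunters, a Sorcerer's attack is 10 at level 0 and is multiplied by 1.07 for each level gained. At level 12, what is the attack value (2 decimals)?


value = base * growth^level
= 10 * 1.07^12
= 10 * 2.252192
= 22.52

22.52 attack


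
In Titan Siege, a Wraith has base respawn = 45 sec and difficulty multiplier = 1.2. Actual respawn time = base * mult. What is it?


Respawn time = base * multiplier
= 45 * 1.2
= 54.0 seconds

54.0 seconds


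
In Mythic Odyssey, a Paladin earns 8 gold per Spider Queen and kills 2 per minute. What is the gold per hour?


Gold per minute = 8 * 2 = 16
Gold per hour = 16 * 60 = 960

960 gold/hour


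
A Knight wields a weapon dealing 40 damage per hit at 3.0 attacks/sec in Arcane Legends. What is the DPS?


DPS = damage * attack_speed
= 40 * 3.0
= 120.0

120.0 DPS


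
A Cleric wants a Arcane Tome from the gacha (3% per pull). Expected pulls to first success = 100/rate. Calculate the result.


Expected pulls for a geometric distribution = 1/p = 100 / rate%
= 100 / 3
= 33.33

33.33 pulls


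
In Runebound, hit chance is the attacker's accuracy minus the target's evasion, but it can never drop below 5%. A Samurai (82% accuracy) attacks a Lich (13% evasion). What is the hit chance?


accuracy - evasion = 82 - 13 = 69
Apply floor: max(69, 5) = 69
Hit chance = 69%

69%


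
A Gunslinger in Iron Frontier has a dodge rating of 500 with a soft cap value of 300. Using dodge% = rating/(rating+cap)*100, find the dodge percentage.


dodge% = 500 / (500 + 300) * 100
= 500 / 800 * 100
= 0.625 * 100
= 62.50%

62.50%


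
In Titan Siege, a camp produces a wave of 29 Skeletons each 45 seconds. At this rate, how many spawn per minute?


Spawns per minute = count * (60 / interval)
= 29 * (60 / 45)
= 29 * 1.3333
= 38.67

38.67 per minute


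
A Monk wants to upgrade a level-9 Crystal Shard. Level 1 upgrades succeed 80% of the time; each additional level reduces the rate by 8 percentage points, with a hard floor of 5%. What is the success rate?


raw_rate = 80 - 8 * (9 - 1)
= 80 - 8 * 8
= 80 - 64
= 16
Apply floor: max(16, 5) = 16%

16%


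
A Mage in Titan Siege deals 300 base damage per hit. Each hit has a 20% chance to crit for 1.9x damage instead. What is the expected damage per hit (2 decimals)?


E[dmg] = base * (1 + crit_chance * (crit_mult - 1))
cc as decimal = 20/100 = 0.2
cm - 1 = 1.9 - 1 = 0.9
Bonus factor = 0.2 * 0.9 = 0.18
Total multiplier = 1 + 0.18 = 1.18
Expected damage = 300 * 1.18 = 354.00

354.00 damage


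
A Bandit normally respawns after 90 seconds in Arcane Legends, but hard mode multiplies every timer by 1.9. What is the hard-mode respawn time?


Respawn time = base * multiplier
= 90 * 1.9
= 171.0 seconds

171.0 seconds


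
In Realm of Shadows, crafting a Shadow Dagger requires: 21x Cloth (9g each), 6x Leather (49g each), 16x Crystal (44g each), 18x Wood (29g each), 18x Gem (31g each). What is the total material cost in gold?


Cost breakdown:
  Cloth: 21 * 9 = 189
  Leather: 6 * 49 = 294
  Crystal: 16 * 44 = 704
  Wood: 18 * 29 = 522
  Gem: 18 * 31 = 558
Total = 189 + 294 + 704 + 522 + 558 = 2267

2267 gold


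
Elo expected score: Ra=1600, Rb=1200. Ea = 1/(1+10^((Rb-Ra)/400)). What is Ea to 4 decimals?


Elo expected score: Ea = 1/(1 + 10^((Rb-Ra)/400))
Rb - Ra = 1200 - 1600 = -400
(Rb-Ra)/400 = -400/400 = -1.0
10^-1.0 = 0.1
Ea = 1/(1 + 0.1) = 1/1.1 = 0.9091

0.9091


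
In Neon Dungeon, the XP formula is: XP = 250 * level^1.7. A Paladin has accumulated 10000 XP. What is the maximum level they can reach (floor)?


XP = 250 * level^1.7, so level = (XP / 250)^(1/1.7)
= (10000 / 250)^(1/1.7)
= 40.0^0.5882
= 8.7577
Floor: level = 8

level 8


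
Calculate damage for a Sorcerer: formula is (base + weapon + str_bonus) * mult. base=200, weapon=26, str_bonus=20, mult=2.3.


Sum base + weapon + str = 200 + 26 + 20 = 246
Multiply by 2.3:
246 * 2.3 = 565.8

565.8 damage


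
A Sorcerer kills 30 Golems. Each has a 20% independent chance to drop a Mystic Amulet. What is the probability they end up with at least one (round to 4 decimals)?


P(at least one) = 1 - P(none) = 1 - (1-p)^n
p = 20/100 = 0.2
1 - p = 0.8
(1 - p)^30 = 0.8^30 = 0.001238
P(at least one) = 1 - 0.001238 = 0.9988

0.9988


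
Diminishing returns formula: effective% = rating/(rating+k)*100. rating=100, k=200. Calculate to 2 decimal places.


effective% = rating / (rating + k) * 100
= 100 / (100 + 200) * 100
= 100 / 300 * 100
= 0.333333 * 100
= 33.33%

33.33%


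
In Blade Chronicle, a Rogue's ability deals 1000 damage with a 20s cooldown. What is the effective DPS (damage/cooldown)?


DPS = damage / cooldown
= 1000 / 20
= 50.00

50.00 DPS


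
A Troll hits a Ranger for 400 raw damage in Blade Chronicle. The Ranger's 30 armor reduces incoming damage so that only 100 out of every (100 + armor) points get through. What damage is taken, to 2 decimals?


actual = 400 * 100 / (100 + 30)
= 400 * 100 / 130
= 40000 / 130
= 307.69

307.69 damage


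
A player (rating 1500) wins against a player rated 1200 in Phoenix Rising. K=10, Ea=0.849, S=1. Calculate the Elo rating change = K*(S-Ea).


Elo update: delta = K * (S - Ea), where S = 1 (wins)
S - Ea = 1 - 0.849 = 0.151
Rating change = 10 * 0.151
= 1.51

1.51 rating points


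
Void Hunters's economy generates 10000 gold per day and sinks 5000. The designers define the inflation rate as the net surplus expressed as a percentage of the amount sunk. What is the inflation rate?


Net gold = 10000 - 5000 = 5000
Inflation rate = net / sunk * 100 = 5000 / 5000 * 100
= 1.0 * 100
= 100.00%

100.00%


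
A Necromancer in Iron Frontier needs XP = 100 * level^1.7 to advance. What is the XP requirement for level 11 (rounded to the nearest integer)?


XP = 100 * level^1.7
Substitute level = 11:
XP = 100 * 11^1.7
= 100 * 58.9342
= 5893

5893 XP


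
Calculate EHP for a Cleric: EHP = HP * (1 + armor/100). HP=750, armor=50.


EHP = 750 * (1 + 50/100)
= 750 * (1 + 0.5)
= 750 * 1.5
= 1125.0

1125.0 EHP


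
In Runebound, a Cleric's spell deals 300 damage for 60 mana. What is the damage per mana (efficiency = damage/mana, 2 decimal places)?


Efficiency = damage / mana
= 300 / 60
= 5.00

5.00 dmg/mana


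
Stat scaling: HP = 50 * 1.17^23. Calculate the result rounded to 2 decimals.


value = base * growth^level
= 50 * 1.17^23
= 50 * 37.006228
= 1850.31

1850.31 HP


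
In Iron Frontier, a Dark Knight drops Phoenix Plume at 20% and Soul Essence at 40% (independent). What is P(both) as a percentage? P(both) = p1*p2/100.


For independent events, P(both) = P(A) * P(B)
= 20% * 40%
= 800 / 100 %
= 8.0%

8.0%


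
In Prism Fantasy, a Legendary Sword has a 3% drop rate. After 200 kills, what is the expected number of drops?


Expected drops = kills * (drop_rate / 100)
= 200 * (3 / 100)
= 200 * 0.03
= 6.0

6.0 drops


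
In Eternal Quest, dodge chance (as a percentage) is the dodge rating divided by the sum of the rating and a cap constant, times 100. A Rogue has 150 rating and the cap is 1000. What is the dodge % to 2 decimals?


dodge% = 150 / (150 + 1000) * 100
= 150 / 1150 * 100
= 0.130435 * 100
= 13.04%

13.04%


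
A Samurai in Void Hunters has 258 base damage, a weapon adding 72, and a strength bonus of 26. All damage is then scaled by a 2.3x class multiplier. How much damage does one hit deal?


Sum base + weapon + str = 258 + 72 + 26 = 356
Multiply by 2.3:
356 * 2.3 = 818.8

818.8 damage


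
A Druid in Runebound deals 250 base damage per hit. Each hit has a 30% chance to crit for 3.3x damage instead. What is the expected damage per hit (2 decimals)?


E[dmg] = base * (1 + crit_chance * (crit_mult - 1))
cc as decimal = 30/100 = 0.3
cm - 1 = 3.3 - 1 = 2.3
Bonus factor = 0.3 * 2.3 = 0.69
Total multiplier = 1 + 0.69 = 1.69
Expected damage = 250 * 1.69 = 422.50

422.50 damage


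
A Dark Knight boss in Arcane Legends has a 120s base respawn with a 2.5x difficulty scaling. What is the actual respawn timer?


Respawn time = base * multiplier
= 120 * 2.5
= 300.0 seconds

300.0 seconds


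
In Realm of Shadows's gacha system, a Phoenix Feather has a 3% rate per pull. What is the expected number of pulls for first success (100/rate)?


Expected pulls for a geometric distribution = 1/p = 100 / rate%
= 100 / 3
= 33.33

33.33 pulls


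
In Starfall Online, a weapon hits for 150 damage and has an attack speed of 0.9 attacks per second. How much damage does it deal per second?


DPS = damage * attack_speed
= 150 * 0.9
= 135.0

135.0 DPS


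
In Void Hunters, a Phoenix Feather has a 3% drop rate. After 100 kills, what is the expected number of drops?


Expected drops = kills * (drop_rate / 100)
= 100 * (3 / 100)
= 100 * 0.03
= 3.0

3.0 drops


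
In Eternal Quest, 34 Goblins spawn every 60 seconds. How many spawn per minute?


Spawns per minute = count * (60 / interval)
= 34 * (60 / 60)
= 34 * 1.0
= 34.0

34.0 per minute


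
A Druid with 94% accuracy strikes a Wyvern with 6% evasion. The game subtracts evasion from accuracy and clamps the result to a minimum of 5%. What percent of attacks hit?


accuracy - evasion = 94 - 6 = 88
Apply floor: max(88, 5) = 88
Hit chance = 88%

88%


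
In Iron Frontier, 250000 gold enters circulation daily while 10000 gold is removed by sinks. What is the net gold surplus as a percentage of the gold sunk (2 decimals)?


Net gold = 250000 - 10000 = 240000
Inflation rate = net / sunk * 100 = 240000 / 10000 * 100
= 24.0 * 100
= 2400.00%

2400.00%


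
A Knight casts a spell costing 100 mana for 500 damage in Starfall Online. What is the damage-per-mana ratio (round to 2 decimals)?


Efficiency = damage / mana
= 500 / 100
= 5.00

5.00 dmg/mana


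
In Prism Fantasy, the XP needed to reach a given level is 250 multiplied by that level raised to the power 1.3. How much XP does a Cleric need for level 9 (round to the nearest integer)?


XP = 250 * level^1.3
Substitute level = 9:
XP = 250 * 9^1.3
= 250 * 17.3986
= 4350

4350 XP


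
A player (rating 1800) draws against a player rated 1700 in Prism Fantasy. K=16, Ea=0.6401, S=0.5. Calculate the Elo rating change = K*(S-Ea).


Elo update: delta = K * (S - Ea), where S = 0.5 (draws)
S - Ea = 0.5 - 0.6401 = -0.1401
Rating change = 16 * -0.1401
= -2.24

-2.24 rating points


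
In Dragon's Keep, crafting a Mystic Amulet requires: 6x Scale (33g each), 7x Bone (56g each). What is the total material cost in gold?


Cost breakdown:
  Scale: 6 * 33 = 198
  Bone: 7 * 56 = 392
Total = 198 + 392 = 590

590 gold


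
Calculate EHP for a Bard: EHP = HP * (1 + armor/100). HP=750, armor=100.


EHP = 750 * (1 + 100/100)
= 750 * (1 + 1.0)
= 750 * 2.0
= 1500.0

1500.0 EHP


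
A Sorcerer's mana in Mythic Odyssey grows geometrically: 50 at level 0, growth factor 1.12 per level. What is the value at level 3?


value = base * growth^level
= 50 * 1.12^3
= 50 * 1.404928
= 70.25

70.25 mana


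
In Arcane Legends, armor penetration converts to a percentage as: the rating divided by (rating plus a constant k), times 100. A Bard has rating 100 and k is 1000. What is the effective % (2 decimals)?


effective% = rating / (rating + k) * 100
= 100 / (100 + 1000) * 100
= 100 / 1100 * 100
= 0.090909 * 100
= 9.09%

9.09%


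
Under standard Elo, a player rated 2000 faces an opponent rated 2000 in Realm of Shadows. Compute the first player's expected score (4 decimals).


Elo expected score: Ea = 1/(1 + 10^((Rb-Ra)/400))
Rb - Ra = 2000 - 2000 = 0
(Rb-Ra)/400 = 0/400 = 0.0
10^0.0 = 1.0
Ea = 1/(1 + 1.0) = 1/2.0 = 0.5000

0.5000
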